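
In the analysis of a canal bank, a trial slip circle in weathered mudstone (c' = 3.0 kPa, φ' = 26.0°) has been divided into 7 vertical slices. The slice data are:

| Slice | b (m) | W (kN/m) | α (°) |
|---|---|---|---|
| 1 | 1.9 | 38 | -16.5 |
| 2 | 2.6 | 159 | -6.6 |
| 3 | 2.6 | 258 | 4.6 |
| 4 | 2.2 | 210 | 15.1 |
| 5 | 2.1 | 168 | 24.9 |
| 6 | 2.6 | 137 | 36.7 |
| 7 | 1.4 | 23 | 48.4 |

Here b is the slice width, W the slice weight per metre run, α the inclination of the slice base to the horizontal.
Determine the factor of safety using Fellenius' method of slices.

FS = 2.34

Ordinary method of slices: FS = Σ[c'·Δl_i + (W_i cosα_i)·tanφ'] / Σ W_i sinα_i, with Δl_i = b_i / cosα_i.
Slice 1: Δl = 1.9/cos(-16.5°) = 1.982 m; N'_1 = 38·cos(-16.5°) = 36.4; c'Δl = 5.94; W sinα = -10.8
Slice 2: Δl = 2.6/cos(-6.6°) = 2.617 m; N'_2 = 159·cos(-6.6°) = 157.9; c'Δl = 7.85; W sinα = -18.3
Slice 3: Δl = 2.6/cos4.6° = 2.608 m; N'_3 = 258·cos4.6° = 257.2; c'Δl = 7.83; W sinα = 20.7
Slice 4: Δl = 2.2/cos15.1° = 2.279 m; N'_4 = 210·cos15.1° = 202.7; c'Δl = 6.84; W sinα = 54.7
Slice 5: Δl = 2.1/cos24.9° = 2.315 m; N'_5 = 168·cos24.9° = 152.4; c'Δl = 6.95; W sinα = 70.7
Slice 6: Δl = 2.6/cos36.7° = 3.243 m; N'_6 = 137·cos36.7° = 109.8; c'Δl = 9.73; W sinα = 81.9
Slice 7: Δl = 1.4/cos48.4° = 2.109 m; N'_7 = 23·cos48.4° = 15.3; c'Δl = 6.33; W sinα = 17.2
Σc'Δl = 51.5 kN/m; ΣN' = 931.8 kN/m; ΣW sinα = 216.1 kN/m
Resisting = 51.5 + 931.8·tan26.0° = 51.5 + 454.5 = 505.9 kN/m
FS = 505.9 / 216.1 = 2.341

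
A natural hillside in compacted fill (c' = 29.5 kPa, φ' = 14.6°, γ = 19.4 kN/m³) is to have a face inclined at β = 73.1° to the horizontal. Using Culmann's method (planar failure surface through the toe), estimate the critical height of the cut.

Culmann's analysis gives the critical failure plane at α_cr = (β + φ')/2 = (73.1 + 14.6)/2 = 43.8°, and the critical height
H_c = (4c'/γ) · sinβ cosφ' / [1 − cos(β − φ')]
    = (4·29.5/19.4) · sin73.1°·cos14.6° / [1 − cos(58.5°)]
    = 6.082 · 0.9568·0.9677 / [1 − 0.5225]
    = 6.082 · 0.9259 / 0.4775
    = 11.79 m

H_c = 11.79 m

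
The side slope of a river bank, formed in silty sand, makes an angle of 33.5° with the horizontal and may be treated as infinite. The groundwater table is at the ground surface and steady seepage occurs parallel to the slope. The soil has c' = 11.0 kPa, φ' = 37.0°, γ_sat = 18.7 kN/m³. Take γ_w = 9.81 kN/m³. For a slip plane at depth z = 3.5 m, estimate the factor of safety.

With seepage parallel to the slope and the water table at the surface, the effective normal stress on the slip plane uses the buoyant unit weight γ' = γ_sat − γ_w while the driving shear stress uses γ_sat:
FS = [c' + γ' z cos²β tanφ'] / [γ_sat z sinβ cosβ]
γ' = 18.7 − 9.81 = 8.89 kN/m³
Numerator = 11.0 + 8.89·3.5·cos²33.5°·tan37.0° = 11.0 + 8.89·3.5·0.6954·0.7536 = 27.304 kPa
Denominator = 18.7·3.5·sin33.5°·cos33.5° = 18.7·3.5·0.5519·0.8339 = 30.124 kPa
FS = 27.304 / 30.124 = 0.906

FS = 0.91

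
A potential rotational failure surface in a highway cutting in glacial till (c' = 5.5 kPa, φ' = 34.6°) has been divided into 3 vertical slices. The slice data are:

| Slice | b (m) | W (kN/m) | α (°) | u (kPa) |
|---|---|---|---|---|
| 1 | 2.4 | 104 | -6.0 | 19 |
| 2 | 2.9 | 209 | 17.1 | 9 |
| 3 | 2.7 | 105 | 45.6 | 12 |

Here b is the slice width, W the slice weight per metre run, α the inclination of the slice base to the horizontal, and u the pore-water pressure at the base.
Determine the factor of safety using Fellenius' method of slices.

FS = 1.82

Ordinary method of slices: FS = Σ[c'·Δl_i + (W_i cosα_i − u_i·Δl_i)·tanφ'] / Σ W_i sinα_i, with Δl_i = b_i / cosα_i.
Slice 1: Δl = 2.4/cos(-6.0°) = 2.413 m; N'_1 = 104·cos(-6.0°) − 19·2.413 = 57.6; c'Δl = 13.27; W sinα = -10.9
Slice 2: Δl = 2.9/cos17.1° = 3.034 m; N'_2 = 209·cos17.1° − 9·3.034 = 172.5; c'Δl = 16.69; W sinα = 61.5
Slice 3: Δl = 2.7/cos45.6° = 3.859 m; N'_3 = 105·cos45.6° − 12·3.859 = 27.2; c'Δl = 21.22; W sinα = 75.0
Σc'Δl = 51.2 kN/m; ΣN' = 257.2 kN/m; ΣW sinα = 125.6 kN/m
Resisting = 51.2 + 257.2·tan34.6° = 51.2 + 177.4 = 228.6 kN/m
FS = 228.6 / 125.6 = 1.820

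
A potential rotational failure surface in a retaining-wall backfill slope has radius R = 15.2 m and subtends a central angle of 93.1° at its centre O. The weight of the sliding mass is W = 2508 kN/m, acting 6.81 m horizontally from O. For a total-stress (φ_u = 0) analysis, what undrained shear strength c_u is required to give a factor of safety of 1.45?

c_u = 66.0 kPa

FS = c_u·L_a·R / (W·d), so c_u = FS·W·d / (L_a·R).
Arc length L_a = R·θ = 15.2·(93.1°·π/180) = 15.2·1.6249 = 24.70 m
c_u = 1.45·2508·6.81 / (24.70·15.2) = 24765.2 / 375.42 = 65.97 kPa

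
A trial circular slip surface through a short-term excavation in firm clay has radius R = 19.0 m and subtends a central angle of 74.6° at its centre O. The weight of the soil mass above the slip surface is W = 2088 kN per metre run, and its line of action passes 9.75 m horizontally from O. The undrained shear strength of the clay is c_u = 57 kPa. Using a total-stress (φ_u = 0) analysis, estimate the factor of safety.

FS = 1.32

Taking moments about the centre O, the resisting moment is provided by the undrained shear strength acting along the arc:
Arc length L_a = R·θ = 19.0·(74.6°·π/180) = 19.0·1.3020 = 24.74 m
M_R = c_u·L_a·R = 57·24.74·19.0 = 26791.6 kN·m/m
M_D = W·d = 2088·9.75 = 20358.0 kN·m/m
FS = M_R / M_D = 26791.6 / 20358.0 = 1.316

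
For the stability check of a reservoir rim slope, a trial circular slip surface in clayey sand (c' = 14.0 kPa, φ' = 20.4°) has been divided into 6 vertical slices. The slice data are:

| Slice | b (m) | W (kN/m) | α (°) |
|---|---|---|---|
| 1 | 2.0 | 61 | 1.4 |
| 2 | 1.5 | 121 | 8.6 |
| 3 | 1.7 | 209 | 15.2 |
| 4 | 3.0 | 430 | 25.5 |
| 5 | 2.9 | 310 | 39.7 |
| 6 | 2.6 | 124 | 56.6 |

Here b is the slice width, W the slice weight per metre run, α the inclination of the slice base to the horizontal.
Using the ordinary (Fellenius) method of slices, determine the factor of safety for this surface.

Ordinary method of slices: FS = Σ[c'·Δl_i + (W_i cosα_i)·tanφ'] / Σ W_i sinα_i, with Δl_i = b_i / cosα_i.
Slice 1: Δl = 2.0/cos1.4° = 2.001 m; N'_1 = 61·cos1.4° = 61.0; c'Δl = 28.01; W sinα = 1.5
Slice 2: Δl = 1.5/cos8.6° = 1.517 m; N'_2 = 121·cos8.6° = 119.6; c'Δl = 21.24; W sinα = 18.1
Slice 3: Δl = 1.7/cos15.2° = 1.762 m; N'_3 = 209·cos15.2° = 201.7; c'Δl = 24.66; W sinα = 54.8
Slice 4: Δl = 3.0/cos25.5° = 3.324 m; N'_4 = 430·cos25.5° = 388.1; c'Δl = 46.53; W sinα = 185.1
Slice 5: Δl = 2.9/cos39.7° = 3.769 m; N'_5 = 310·cos39.7° = 238.5; c'Δl = 52.77; W sinα = 198.0
Slice 6: Δl = 2.6/cos56.6° = 4.723 m; N'_6 = 124·cos56.6° = 68.3; c'Δl = 66.12; W sinα = 103.5
Σc'Δl = 239.3 kN/m; ΣN' = 1077.2 kN/m; ΣW sinα = 561.0 kN/m
Resisting = 239.3 + 1077.2·tan20.4° = 239.3 + 400.6 = 639.9 kN/m
FS = 639.9 / 561.0 = 1.141

FS = 1.14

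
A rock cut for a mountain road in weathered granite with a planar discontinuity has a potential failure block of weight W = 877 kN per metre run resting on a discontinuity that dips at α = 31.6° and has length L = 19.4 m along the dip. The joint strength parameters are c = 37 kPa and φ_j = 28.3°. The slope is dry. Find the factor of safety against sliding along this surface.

Resolving the block weight along and normal to the plane and applying the Mohr–Coulomb strength on the joint:
N' = W cosα = 877·cos31.6° = 747.0 kN/m
Driving force T = W sinα = 877·sin31.6° = 459.5 kN/m
Resisting force R = c·L + N'·tanφ_j = 37·19.4 + 747.0·tan28.3° = 717.8 + 402.2 = 1120.0 kN/m
FS = R / T = 1120.0 / 459.5 = 2.437

FS = 2.44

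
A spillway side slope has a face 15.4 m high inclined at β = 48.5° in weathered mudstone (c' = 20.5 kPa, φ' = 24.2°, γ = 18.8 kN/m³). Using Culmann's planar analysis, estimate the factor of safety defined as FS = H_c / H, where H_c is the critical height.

FS = 2.18

H_c = (4c'/γ) · sinβ cosφ' / [1 − cos(β − φ')]
    = (4·20.5/18.8) · sin48.5°·cos24.2° / [1 − cos24.3°]
    = 4.362 · 0.6831 / 0.0886 = 33.63 m
FS = H_c / H = 33.63 / 15.4 = 2.184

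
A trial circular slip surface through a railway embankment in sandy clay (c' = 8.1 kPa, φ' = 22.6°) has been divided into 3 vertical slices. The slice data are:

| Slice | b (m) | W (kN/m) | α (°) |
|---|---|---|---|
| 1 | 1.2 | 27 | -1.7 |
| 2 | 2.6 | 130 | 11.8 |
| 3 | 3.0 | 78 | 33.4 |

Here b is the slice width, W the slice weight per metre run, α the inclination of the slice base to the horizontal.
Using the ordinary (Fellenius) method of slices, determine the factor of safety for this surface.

FS = 2.21

Ordinary method of slices: FS = Σ[c'·Δl_i + (W_i cosα_i)·tanφ'] / Σ W_i sinα_i, with Δl_i = b_i / cosα_i.
Slice 1: Δl = 1.2/cos(-1.7°) = 1.201 m; N'_1 = 27·cos(-1.7°) = 27.0; c'Δl = 9.72; W sinα = -0.8
Slice 2: Δl = 2.6/cos11.8° = 2.656 m; N'_2 = 130·cos11.8° = 127.3; c'Δl = 21.51; W sinα = 26.6
Slice 3: Δl = 3.0/cos33.4° = 3.593 m; N'_3 = 78·cos33.4° = 65.1; c'Δl = 29.11; W sinα = 42.9
Σc'Δl = 60.3 kN/m; ΣN' = 219.4 kN/m; ΣW sinα = 68.7 kN/m
Resisting = 60.3 + 219.4·tan22.6° = 60.3 + 91.3 = 151.7 kN/m
FS = 151.7 / 68.7 = 2.207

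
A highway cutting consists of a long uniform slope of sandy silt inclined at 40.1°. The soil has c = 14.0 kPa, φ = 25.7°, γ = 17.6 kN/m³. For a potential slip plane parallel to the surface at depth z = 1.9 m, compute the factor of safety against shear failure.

FS = 1.42

For an infinite slope with a slip plane parallel to the surface (no pore pressure): FS = [c + γz cos²β tanφ] / [γz sinβ cosβ].
γz = 17.6·1.9 = 33.44 kN/m²
Numerator = 14.0 + 33.44·cos²40.1°·tan25.7° = 14.0 + 33.44·0.5851·0.4813 = 23.416 kPa
Denominator = 33.44·sin40.1°·cos40.1° = 33.44·0.6441·0.7649 = 16.476 kPa
FS = 23.416 / 16.476 = 1.421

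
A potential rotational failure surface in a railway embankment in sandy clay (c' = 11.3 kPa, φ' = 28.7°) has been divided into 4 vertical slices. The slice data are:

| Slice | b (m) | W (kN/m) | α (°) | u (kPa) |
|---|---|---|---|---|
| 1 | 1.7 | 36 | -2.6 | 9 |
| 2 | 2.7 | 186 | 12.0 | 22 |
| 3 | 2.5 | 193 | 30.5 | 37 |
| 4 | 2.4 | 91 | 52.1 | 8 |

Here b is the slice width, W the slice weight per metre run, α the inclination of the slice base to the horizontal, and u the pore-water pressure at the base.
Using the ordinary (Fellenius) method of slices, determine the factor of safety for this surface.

FS = 1.21

Ordinary method of slices: FS = Σ[c'·Δl_i + (W_i cosα_i − u_i·Δl_i)·tanφ'] / Σ W_i sinα_i, with Δl_i = b_i / cosα_i.
Slice 1: Δl = 1.7/cos(-2.6°) = 1.702 m; N'_1 = 36·cos(-2.6°) − 9·1.702 = 20.6; c'Δl = 19.23; W sinα = -1.6
Slice 2: Δl = 2.7/cos12.0° = 2.760 m; N'_2 = 186·cos12.0° − 22·2.760 = 121.2; c'Δl = 31.19; W sinα = 38.7
Slice 3: Δl = 2.5/cos30.5° = 2.901 m; N'_3 = 193·cos30.5° − 37·2.901 = 58.9; c'Δl = 32.79; W sinα = 98.0
Slice 4: Δl = 2.4/cos52.1° = 3.907 m; N'_4 = 91·cos52.1° − 8·3.907 = 24.6; c'Δl = 44.15; W sinα = 71.8
Σc'Δl = 127.4 kN/m; ΣN' = 225.4 kN/m; ΣW sinα = 206.8 kN/m
Resisting = 127.4 + 225.4·tan28.7° = 127.4 + 123.4 = 250.8 kN/m
FS = 250.8 / 206.8 = 1.213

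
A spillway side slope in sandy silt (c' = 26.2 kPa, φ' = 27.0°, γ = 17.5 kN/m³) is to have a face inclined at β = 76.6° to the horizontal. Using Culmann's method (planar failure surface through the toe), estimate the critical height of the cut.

Culmann's analysis gives the critical failure plane at α_cr = (β + φ')/2 = (76.6 + 27.0)/2 = 51.8°, and the critical height
H_c = (4c'/γ) · sinβ cosφ' / [1 − cos(β − φ')]
    = (4·26.2/17.5) · sin76.6°·cos27.0° / [1 − cos(49.6°)]
    = 5.989 · 0.9728·0.8910 / [1 − 0.6481]
    = 5.989 · 0.8667 / 0.3519
    = 14.75 m

H_c = 14.75 m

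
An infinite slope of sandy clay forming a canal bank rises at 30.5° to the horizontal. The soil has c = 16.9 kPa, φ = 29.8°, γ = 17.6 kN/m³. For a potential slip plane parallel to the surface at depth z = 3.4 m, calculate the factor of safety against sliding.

For an infinite slope with a slip plane parallel to the surface (no pore pressure): FS = [c + γz cos²β tanφ] / [γz sinβ cosβ].
γz = 17.6·3.4 = 59.84 kN/m²
Numerator = 16.9 + 59.84·cos²30.5°·tan29.8° = 16.9 + 59.84·0.7424·0.5727 = 42.343 kPa
Denominator = 59.84·sin30.5°·cos30.5° = 59.84·0.5075·0.8616 = 26.169 kPa
FS = 42.343 / 26.169 = 1.618

FS = 1.62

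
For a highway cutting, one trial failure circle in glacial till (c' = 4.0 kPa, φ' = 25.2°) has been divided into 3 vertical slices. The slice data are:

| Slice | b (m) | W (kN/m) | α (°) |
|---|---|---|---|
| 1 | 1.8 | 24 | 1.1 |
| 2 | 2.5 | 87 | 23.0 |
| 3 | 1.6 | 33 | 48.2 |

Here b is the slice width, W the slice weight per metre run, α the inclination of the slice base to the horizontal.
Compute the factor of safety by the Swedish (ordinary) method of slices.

FS = 1.47

Ordinary method of slices: FS = Σ[c'·Δl_i + (W_i cosα_i)·tanφ'] / Σ W_i sinα_i, with Δl_i = b_i / cosα_i.
Slice 1: Δl = 1.8/cos1.1° = 1.800 m; N'_1 = 24·cos1.1° = 24.0; c'Δl = 7.20; W sinα = 0.5
Slice 2: Δl = 2.5/cos23.0° = 2.716 m; N'_2 = 87·cos23.0° = 80.1; c'Δl = 10.86; W sinα = 34.0
Slice 3: Δl = 1.6/cos48.2° = 2.400 m; N'_3 = 33·cos48.2° = 22.0; c'Δl = 9.60; W sinα = 24.6
Σc'Δl = 27.7 kN/m; ΣN' = 126.1 kN/m; ΣW sinα = 59.1 kN/m
Resisting = 27.7 + 126.1·tan25.2° = 27.7 + 59.3 = 87.0 kN/m
FS = 87.0 / 59.1 = 1.473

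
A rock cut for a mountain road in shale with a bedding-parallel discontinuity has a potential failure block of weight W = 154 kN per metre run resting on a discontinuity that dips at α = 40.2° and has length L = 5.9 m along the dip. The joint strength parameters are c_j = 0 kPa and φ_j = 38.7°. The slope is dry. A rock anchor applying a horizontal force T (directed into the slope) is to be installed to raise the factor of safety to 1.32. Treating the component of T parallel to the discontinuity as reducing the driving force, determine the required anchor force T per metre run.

T = 24 kN/m

Resolving forces along and normal to the sliding plane, with the horizontal anchor force T adding T·sinα to the effective normal force and T·cosα acting up the plane against the driving force:
FS = [c_jL + (W cosα + T sinα) tanφ_j] / [W sinα − T cosα]
Without the anchor: N' = 117.6 kN/m, driving T_d = 99.4 kN/m, resisting R = 0·5.9 + 117.6·tan38.7° = 94.2 kN/m, FS = 0.95.
Setting FS = 1.32 and solving for T:
1.32·(99.4 − T cos40.2°) = 94.2 + T sin40.2°·tan38.7°
T·(sin40.2°·tan38.7° + 1.32·cos40.2°) = 1.32·99.4 − 94.2
T·(0.6455·0.8012 + 1.32·0.7638) = 131.2 − 94.2 = 37.0
T·1.5253 = 37.0
T = 24.2 kN/m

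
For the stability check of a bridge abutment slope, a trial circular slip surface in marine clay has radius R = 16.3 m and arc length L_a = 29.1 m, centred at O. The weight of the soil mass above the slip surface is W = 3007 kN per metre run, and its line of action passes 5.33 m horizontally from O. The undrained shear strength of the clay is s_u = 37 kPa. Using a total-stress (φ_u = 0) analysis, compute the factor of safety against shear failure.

FS = 1.10

Taking moments about the centre O, the resisting moment is provided by the undrained shear strength acting along the arc:
M_R = s_u·L_a·R = 37·29.10·16.3 = 17550.2 kN·m/m
M_D = W·d = 3007·5.33 = 16027.3 kN·m/m
FS = M_R / M_D = 17550.2 / 16027.3 = 1.095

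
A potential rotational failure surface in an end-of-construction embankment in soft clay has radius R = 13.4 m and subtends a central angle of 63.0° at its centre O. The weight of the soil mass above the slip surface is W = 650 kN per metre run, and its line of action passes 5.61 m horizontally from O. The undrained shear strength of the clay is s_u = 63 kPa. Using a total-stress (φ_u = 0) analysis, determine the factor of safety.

FS = 3.41

Taking moments about the centre O, the resisting moment is provided by the undrained shear strength acting along the arc:
Arc length L_a = R·θ = 13.4·(63.0°·π/180) = 13.4·1.0996 = 14.73 m
M_R = s_u·L_a·R = 63·14.73·13.4 = 12438.5 kN·m/m
M_D = W·d = 650·5.61 = 3646.5 kN·m/m
FS = M_R / M_D = 12438.5 / 3646.5 = 3.411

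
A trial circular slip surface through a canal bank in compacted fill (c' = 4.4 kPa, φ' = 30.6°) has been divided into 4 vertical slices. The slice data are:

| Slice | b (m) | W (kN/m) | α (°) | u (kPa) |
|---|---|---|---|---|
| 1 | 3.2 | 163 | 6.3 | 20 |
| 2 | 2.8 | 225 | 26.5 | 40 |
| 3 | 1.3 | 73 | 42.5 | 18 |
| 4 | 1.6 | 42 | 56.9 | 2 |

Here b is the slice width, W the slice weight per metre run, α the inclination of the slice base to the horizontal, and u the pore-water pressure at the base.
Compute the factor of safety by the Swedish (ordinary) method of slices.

FS = 0.86

Ordinary method of slices: FS = Σ[c'·Δl_i + (W_i cosα_i − u_i·Δl_i)·tanφ'] / Σ W_i sinα_i, with Δl_i = b_i / cosα_i.
Slice 1: Δl = 3.2/cos6.3° = 3.219 m; N'_1 = 163·cos6.3° − 20·3.219 = 97.6; c'Δl = 14.17; W sinα = 17.9
Slice 2: Δl = 2.8/cos26.5° = 3.129 m; N'_2 = 225·cos26.5° − 40·3.129 = 76.2; c'Δl = 13.77; W sinα = 100.4
Slice 3: Δl = 1.3/cos42.5° = 1.763 m; N'_3 = 73·cos42.5° − 18·1.763 = 22.1; c'Δl = 7.76; W sinα = 49.3
Slice 4: Δl = 1.6/cos56.9° = 2.930 m; N'_4 = 42·cos56.9° − 2·2.930 = 17.1; c'Δl = 12.89; W sinα = 35.2
Σc'Δl = 48.6 kN/m; ΣN' = 213.0 kN/m; ΣW sinα = 202.8 kN/m
Resisting = 48.6 + 213.0·tan30.6° = 48.6 + 126.0 = 174.5 kN/m
FS = 174.5 / 202.8 = 0.861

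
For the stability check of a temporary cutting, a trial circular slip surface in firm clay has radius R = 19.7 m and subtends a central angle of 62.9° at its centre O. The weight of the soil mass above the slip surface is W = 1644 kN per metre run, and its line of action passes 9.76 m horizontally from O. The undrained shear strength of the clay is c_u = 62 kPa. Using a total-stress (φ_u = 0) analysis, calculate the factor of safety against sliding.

FS = 1.65

Taking moments about the centre O, the resisting moment is provided by the undrained shear strength acting along the arc:
Arc length L_a = R·θ = 19.7·(62.9°·π/180) = 19.7·1.0978 = 21.63 m
M_R = c_u·L_a·R = 62·21.63·19.7 = 26415.1 kN·m/m
M_D = W·d = 1644·9.76 = 16045.4 kN·m/m
FS = M_R / M_D = 26415.1 / 16045.4 = 1.646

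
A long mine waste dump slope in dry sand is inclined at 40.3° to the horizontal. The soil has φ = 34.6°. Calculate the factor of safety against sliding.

FS = 0.81

For a dry cohesionless infinite slope the factor of safety is FS = tanφ / tanβ.
FS = tan34.6° / tan40.3° = 0.6899 / 0.8481 = 0.813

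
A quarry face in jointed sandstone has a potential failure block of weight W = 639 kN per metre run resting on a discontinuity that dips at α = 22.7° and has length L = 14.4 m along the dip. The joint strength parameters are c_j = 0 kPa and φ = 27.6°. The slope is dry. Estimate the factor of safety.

FS = 1.25

Resolving the block weight along and normal to the plane and applying the Mohr–Coulomb strength on the joint:
N' = W cosα = 639·cos22.7° = 589.5 kN/m
Driving force T = W sinα = 639·sin22.7° = 246.6 kN/m
Resisting force R = c_j·L + N'·tanφ = 0·14.4 + 589.5·tan27.6° = 0.0 + 308.2 = 308.2 kN/m
FS = R / T = 308.2 / 246.6 = 1.250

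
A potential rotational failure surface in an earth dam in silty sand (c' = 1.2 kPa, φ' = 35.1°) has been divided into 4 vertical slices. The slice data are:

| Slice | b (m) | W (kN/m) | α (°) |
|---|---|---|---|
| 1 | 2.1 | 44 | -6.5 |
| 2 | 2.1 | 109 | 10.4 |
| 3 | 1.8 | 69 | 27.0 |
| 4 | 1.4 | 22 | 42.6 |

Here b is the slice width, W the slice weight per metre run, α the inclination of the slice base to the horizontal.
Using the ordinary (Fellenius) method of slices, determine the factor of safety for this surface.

FS = 2.80

Ordinary method of slices: FS = Σ[c'·Δl_i + (W_i cosα_i)·tanφ'] / Σ W_i sinα_i, with Δl_i = b_i / cosα_i.
Slice 1: Δl = 2.1/cos(-6.5°) = 2.114 m; N'_1 = 44·cos(-6.5°) = 43.7; c'Δl = 2.54; W sinα = -5.0
Slice 2: Δl = 2.1/cos10.4° = 2.135 m; N'_2 = 109·cos10.4° = 107.2; c'Δl = 2.56; W sinα = 19.7
Slice 3: Δl = 1.8/cos27.0° = 2.020 m; N'_3 = 69·cos27.0° = 61.5; c'Δl = 2.42; W sinα = 31.3
Slice 4: Δl = 1.4/cos42.6° = 1.902 m; N'_4 = 22·cos42.6° = 16.2; c'Δl = 2.28; W sinα = 14.9
Σc'Δl = 9.8 kN/m; ΣN' = 228.6 kN/m; ΣW sinα = 60.9 kN/m
Resisting = 9.8 + 228.6·tan35.1° = 9.8 + 160.7 = 170.5 kN/m
FS = 170.5 / 60.9 = 2.799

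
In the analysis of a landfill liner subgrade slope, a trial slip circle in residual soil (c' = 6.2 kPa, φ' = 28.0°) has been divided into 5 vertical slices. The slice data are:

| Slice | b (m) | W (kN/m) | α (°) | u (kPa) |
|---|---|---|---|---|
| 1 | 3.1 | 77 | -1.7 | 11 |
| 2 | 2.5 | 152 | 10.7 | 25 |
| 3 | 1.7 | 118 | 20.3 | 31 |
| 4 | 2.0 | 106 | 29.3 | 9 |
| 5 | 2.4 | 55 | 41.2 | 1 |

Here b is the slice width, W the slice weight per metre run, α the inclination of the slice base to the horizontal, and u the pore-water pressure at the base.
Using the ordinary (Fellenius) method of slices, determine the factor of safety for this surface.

FS = 1.52

Ordinary method of slices: FS = Σ[c'·Δl_i + (W_i cosα_i − u_i·Δl_i)·tanφ'] / Σ W_i sinα_i, with Δl_i = b_i / cosα_i.
Slice 1: Δl = 3.1/cos(-1.7°) = 3.101 m; N'_1 = 77·cos(-1.7°) − 11·3.101 = 42.9; c'Δl = 19.23; W sinα = -2.3
Slice 2: Δl = 2.5/cos10.7° = 2.544 m; N'_2 = 152·cos10.7° − 25·2.544 = 85.8; c'Δl = 15.77; W sinα = 28.2
Slice 3: Δl = 1.7/cos20.3° = 1.813 m; N'_3 = 118·cos20.3° − 31·1.813 = 54.5; c'Δl = 11.24; W sinα = 40.9
Slice 4: Δl = 2.0/cos29.3° = 2.293 m; N'_4 = 106·cos29.3° − 9·2.293 = 71.8; c'Δl = 14.22; W sinα = 51.9
Slice 5: Δl = 2.4/cos41.2° = 3.190 m; N'_5 = 55·cos41.2° − 1·3.190 = 38.2; c'Δl = 19.78; W sinα = 36.2
Σc'Δl = 80.2 kN/m; ΣN' = 293.1 kN/m; ΣW sinα = 155.0 kN/m
Resisting = 80.2 + 293.1·tan28.0° = 80.2 + 155.8 = 236.1 kN/m
FS = 236.1 / 155.0 = 1.523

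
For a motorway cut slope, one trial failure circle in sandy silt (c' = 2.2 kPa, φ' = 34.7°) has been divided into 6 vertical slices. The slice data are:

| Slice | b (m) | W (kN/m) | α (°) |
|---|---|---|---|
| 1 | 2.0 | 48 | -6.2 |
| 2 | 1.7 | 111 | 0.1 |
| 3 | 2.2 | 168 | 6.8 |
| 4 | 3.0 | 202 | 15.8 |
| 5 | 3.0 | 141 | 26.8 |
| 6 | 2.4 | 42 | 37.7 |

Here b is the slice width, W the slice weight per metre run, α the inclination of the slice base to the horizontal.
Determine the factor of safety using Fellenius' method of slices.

Ordinary method of slices: FS = Σ[c'·Δl_i + (W_i cosα_i)·tanφ'] / Σ W_i sinα_i, with Δl_i = b_i / cosα_i.
Slice 1: Δl = 2.0/cos(-6.2°) = 2.012 m; N'_1 = 48·cos(-6.2°) = 47.7; c'Δl = 4.43; W sinα = -5.2
Slice 2: Δl = 1.7/cos0.1° = 1.700 m; N'_2 = 111·cos0.1° = 111.0; c'Δl = 3.74; W sinα = 0.2
Slice 3: Δl = 2.2/cos6.8° = 2.216 m; N'_3 = 168·cos6.8° = 166.8; c'Δl = 4.87; W sinα = 19.9
Slice 4: Δl = 3.0/cos15.8° = 3.118 m; N'_4 = 202·cos15.8° = 194.4; c'Δl = 6.86; W sinα = 55.0
Slice 5: Δl = 3.0/cos26.8° = 3.361 m; N'_5 = 141·cos26.8° = 125.9; c'Δl = 7.39; W sinα = 63.6
Slice 6: Δl = 2.4/cos37.7° = 3.033 m; N'_6 = 42·cos37.7° = 33.2; c'Δl = 6.67; W sinα = 25.7
Σc'Δl = 34.0 kN/m; ΣN' = 679.0 kN/m; ΣW sinα = 159.2 kN/m
Resisting = 34.0 + 679.0·tan34.7° = 34.0 + 470.2 = 504.1 kN/m
FS = 504.1 / 159.2 = 3.167

FS = 3.17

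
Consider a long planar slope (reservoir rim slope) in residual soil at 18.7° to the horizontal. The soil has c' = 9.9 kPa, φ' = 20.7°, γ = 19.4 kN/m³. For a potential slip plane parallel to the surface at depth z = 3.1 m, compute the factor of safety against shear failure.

For an infinite slope with a slip plane parallel to the surface (no pore pressure): FS = [c' + γz cos²β tanφ'] / [γz sinβ cosβ].
γz = 19.4·3.1 = 60.14 kN/m²
Numerator = 9.9 + 60.14·cos²18.7°·tan20.7° = 9.9 + 60.14·0.8972·0.3779 = 30.289 kPa
Denominator = 60.14·sin18.7°·cos18.7° = 60.14·0.3206·0.9472 = 18.264 kPa
FS = 30.289 / 18.264 = 1.658

FS = 1.66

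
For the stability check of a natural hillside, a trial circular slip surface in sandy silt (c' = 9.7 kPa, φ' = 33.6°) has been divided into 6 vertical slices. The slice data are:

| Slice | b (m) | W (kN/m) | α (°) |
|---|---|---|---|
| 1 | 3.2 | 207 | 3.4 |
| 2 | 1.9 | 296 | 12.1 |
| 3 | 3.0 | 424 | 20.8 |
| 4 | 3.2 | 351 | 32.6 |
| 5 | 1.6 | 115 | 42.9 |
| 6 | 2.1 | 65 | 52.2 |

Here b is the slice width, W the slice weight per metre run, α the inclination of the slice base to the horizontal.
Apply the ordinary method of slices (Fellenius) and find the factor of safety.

Ordinary method of slices: FS = Σ[c'·Δl_i + (W_i cosα_i)·tanφ'] / Σ W_i sinα_i, with Δl_i = b_i / cosα_i.
Slice 1: Δl = 3.2/cos3.4° = 3.206 m; N'_1 = 207·cos3.4° = 206.6; c'Δl = 31.09; W sinα = 12.3
Slice 2: Δl = 1.9/cos12.1° = 1.943 m; N'_2 = 296·cos12.1° = 289.4; c'Δl = 18.85; W sinα = 62.0
Slice 3: Δl = 3.0/cos20.8° = 3.209 m; N'_3 = 424·cos20.8° = 396.4; c'Δl = 31.13; W sinα = 150.6
Slice 4: Δl = 3.2/cos32.6° = 3.798 m; N'_4 = 351·cos32.6° = 295.7; c'Δl = 36.84; W sinα = 189.1
Slice 5: Δl = 1.6/cos42.9° = 2.184 m; N'_5 = 115·cos42.9° = 84.2; c'Δl = 21.19; W sinα = 78.3
Slice 6: Δl = 2.1/cos52.2° = 3.426 m; N'_6 = 65·cos52.2° = 39.8; c'Δl = 33.24; W sinα = 51.4
Σc'Δl = 172.3 kN/m; ΣN' = 1312.2 kN/m; ΣW sinα = 543.6 kN/m
Resisting = 172.3 + 1312.2·tan33.6° = 172.3 + 871.8 = 1044.2 kN/m
FS = 1044.2 / 543.6 = 1.921

FS = 1.92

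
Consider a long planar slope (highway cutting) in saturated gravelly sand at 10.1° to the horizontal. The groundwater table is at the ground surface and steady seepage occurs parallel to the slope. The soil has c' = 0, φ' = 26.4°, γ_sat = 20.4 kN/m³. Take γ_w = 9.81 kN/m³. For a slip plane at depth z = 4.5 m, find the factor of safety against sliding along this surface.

With seepage parallel to the slope and the water table at the surface, the effective normal stress on the slip plane uses the buoyant unit weight γ' = γ_sat − γ_w while the driving shear stress uses γ_sat:
FS = [c' + γ' z cos²β tanφ'] / [γ_sat z sinβ cosβ]
(For c' = 0 this reduces to FS = (γ'/γ_sat)·tanφ'/tanβ.)
γ' = 20.4 − 9.81 = 10.59 kN/m³
Numerator = 0.0 + 10.59·4.5·cos²10.1°·tan26.4° = 0.0 + 10.59·4.5·0.9692·0.4964 = 22.929 kPa
Denominator = 20.4·4.5·sin10.1°·cos10.1° = 20.4·4.5·0.1754·0.9845 = 15.849 kPa
FS = 22.929 / 15.849 = 1.447

FS = 1.45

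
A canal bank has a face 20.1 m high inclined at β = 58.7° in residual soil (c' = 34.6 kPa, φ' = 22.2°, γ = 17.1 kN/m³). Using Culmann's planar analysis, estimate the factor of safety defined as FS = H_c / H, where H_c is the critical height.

FS = 1.62

H_c = (4c'/γ) · sinβ cosφ' / [1 − cos(β − φ')]
    = (4·34.6/17.1) · sin58.7°·cos22.2° / [1 − cos36.5°]
    = 8.094 · 0.7911 / 0.1961 = 32.64 m
FS = H_c / H = 32.64 / 20.1 = 1.624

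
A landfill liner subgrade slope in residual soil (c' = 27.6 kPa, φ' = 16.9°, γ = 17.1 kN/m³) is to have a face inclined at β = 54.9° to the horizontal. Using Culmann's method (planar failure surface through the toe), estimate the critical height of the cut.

H_c = 23.84 m

Culmann's analysis gives the critical failure plane at α_cr = (β + φ')/2 = (54.9 + 16.9)/2 = 35.9°, and the critical height
H_c = (4c'/γ) · sinβ cosφ' / [1 − cos(β − φ')]
    = (4·27.6/17.1) · sin54.9°·cos16.9° / [1 − cos(38.0°)]
    = 6.456 · 0.8181·0.9568 / [1 − 0.7880]
    = 6.456 · 0.7828 / 0.2120
    = 23.84 m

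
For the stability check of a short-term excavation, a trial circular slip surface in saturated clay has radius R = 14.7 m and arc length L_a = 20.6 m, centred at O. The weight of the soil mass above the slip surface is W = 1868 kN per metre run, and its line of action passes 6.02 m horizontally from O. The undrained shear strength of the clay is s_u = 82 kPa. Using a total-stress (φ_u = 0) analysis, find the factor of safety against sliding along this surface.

FS = 2.21

Taking moments about the centre O, the resisting moment is provided by the undrained shear strength acting along the arc:
M_R = s_u·L_a·R = 82·20.60·14.7 = 24831.2 kN·m/m
M_D = W·d = 1868·6.02 = 11245.4 kN·m/m
FS = M_R / M_D = 24831.2 / 11245.4 = 2.208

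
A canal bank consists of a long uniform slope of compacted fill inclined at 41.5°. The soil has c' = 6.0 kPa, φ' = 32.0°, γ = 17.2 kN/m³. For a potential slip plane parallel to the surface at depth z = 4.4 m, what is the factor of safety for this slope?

For an infinite slope with a slip plane parallel to the surface (no pore pressure): FS = [c' + γz cos²β tanφ'] / [γz sinβ cosβ].
γz = 17.2·4.4 = 75.68 kN/m²
Numerator = 6.0 + 75.68·cos²41.5°·tan32.0° = 6.0 + 75.68·0.5609·0.6249 = 32.527 kPa
Denominator = 75.68·sin41.5°·cos41.5° = 75.68·0.6626·0.7490 = 37.558 kPa
FS = 32.527 / 37.558 = 0.866

FS = 0.87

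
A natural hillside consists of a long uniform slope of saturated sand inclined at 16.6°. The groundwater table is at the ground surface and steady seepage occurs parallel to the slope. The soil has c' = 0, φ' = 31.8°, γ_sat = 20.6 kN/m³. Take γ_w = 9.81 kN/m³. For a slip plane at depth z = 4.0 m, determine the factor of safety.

FS = 1.09

With seepage parallel to the slope and the water table at the surface, the effective normal stress on the slip plane uses the buoyant unit weight γ' = γ_sat − γ_w while the driving shear stress uses γ_sat:
FS = [c' + γ' z cos²β tanφ'] / [γ_sat z sinβ cosβ]
(For c' = 0 this reduces to FS = (γ'/γ_sat)·tanφ'/tanβ.)
γ' = 20.6 − 9.81 = 10.79 kN/m³
Numerator = 0.0 + 10.79·4.0·cos²16.6°·tan31.8° = 0.0 + 10.79·4.0·0.9184·0.6200 = 24.576 kPa
Denominator = 20.6·4.0·sin16.6°·cos16.6° = 20.6·4.0·0.2857·0.9583 = 22.560 kPa
FS = 24.576 / 22.560 = 1.089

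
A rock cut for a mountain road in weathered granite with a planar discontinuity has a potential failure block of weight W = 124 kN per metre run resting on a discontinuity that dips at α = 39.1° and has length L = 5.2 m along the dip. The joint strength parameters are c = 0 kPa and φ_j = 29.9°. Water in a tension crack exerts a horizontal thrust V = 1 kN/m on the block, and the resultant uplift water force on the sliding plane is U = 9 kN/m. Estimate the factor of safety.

Resolving the block weight along and normal to the plane and applying the Mohr–Coulomb strength on the joint:
N' = W cosα − U − V sinα = 124·cos39.1° − 9 − 1·sin39.1° = 86.6 kN/m
Driving force T = W sinα + V cosα = 124·sin39.1° + 1·cos39.1° = 79.0 kN/m
Resisting force R = c·L + N'·tanφ_j = 0·5.2 + 86.6·tan29.9° = 0.0 + 49.8 = 49.8 kN/m
FS = R / T = 49.8 / 79.0 = 0.630

FS = 0.63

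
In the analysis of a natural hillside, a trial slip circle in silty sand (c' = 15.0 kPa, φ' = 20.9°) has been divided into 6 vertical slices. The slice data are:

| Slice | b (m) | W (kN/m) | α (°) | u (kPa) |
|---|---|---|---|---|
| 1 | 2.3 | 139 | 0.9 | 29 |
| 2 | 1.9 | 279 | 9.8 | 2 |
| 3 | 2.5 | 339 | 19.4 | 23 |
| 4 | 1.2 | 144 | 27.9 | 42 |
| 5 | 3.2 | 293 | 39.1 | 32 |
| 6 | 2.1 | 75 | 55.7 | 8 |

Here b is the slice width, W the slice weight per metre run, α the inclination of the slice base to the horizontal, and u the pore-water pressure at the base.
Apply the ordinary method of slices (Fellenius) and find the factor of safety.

FS = 1.13

Ordinary method of slices: FS = Σ[c'·Δl_i + (W_i cosα_i − u_i·Δl_i)·tanφ'] / Σ W_i sinα_i, with Δl_i = b_i / cosα_i.
Slice 1: Δl = 2.3/cos0.9° = 2.300 m; N'_1 = 139·cos0.9° − 29·2.300 = 72.3; c'Δl = 34.50; W sinα = 2.2
Slice 2: Δl = 1.9/cos9.8° = 1.928 m; N'_2 = 279·cos9.8° − 2·1.928 = 271.1; c'Δl = 28.92; W sinα = 47.5
Slice 3: Δl = 2.5/cos19.4° = 2.650 m; N'_3 = 339·cos19.4° − 23·2.650 = 258.8; c'Δl = 39.76; W sinα = 112.6
Slice 4: Δl = 1.2/cos27.9° = 1.358 m; N'_4 = 144·cos27.9° − 42·1.358 = 70.2; c'Δl = 20.37; W sinα = 67.4
Slice 5: Δl = 3.2/cos39.1° = 4.123 m; N'_5 = 293·cos39.1° − 32·4.123 = 95.4; c'Δl = 61.85; W sinα = 184.8
Slice 6: Δl = 2.1/cos55.7° = 3.727 m; N'_6 = 75·cos55.7° − 8·3.727 = 12.5; c'Δl = 55.90; W sinα = 62.0
Σc'Δl = 241.3 kN/m; ΣN' = 780.3 kN/m; ΣW sinα = 476.4 kN/m
Resisting = 241.3 + 780.3·tan20.9° = 241.3 + 298.0 = 539.3 kN/m
FS = 539.3 / 476.4 = 1.132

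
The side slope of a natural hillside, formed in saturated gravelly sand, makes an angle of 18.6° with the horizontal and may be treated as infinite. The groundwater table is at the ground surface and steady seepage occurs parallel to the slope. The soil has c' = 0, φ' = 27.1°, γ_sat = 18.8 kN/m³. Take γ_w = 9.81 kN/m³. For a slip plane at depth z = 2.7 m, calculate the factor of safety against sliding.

With seepage parallel to the slope and the water table at the surface, the effective normal stress on the slip plane uses the buoyant unit weight γ' = γ_sat − γ_w while the driving shear stress uses γ_sat:
FS = [c' + γ' z cos²β tanφ'] / [γ_sat z sinβ cosβ]
(For c' = 0 this reduces to FS = (γ'/γ_sat)·tanφ'/tanβ.)
γ' = 18.8 − 9.81 = 8.99 kN/m³
Numerator = 0.0 + 8.99·2.7·cos²18.6°·tan27.1° = 0.0 + 8.99·2.7·0.8983·0.5117 = 11.157 kPa
Denominator = 18.8·2.7·sin18.6°·cos18.6° = 18.8·2.7·0.3190·0.9478 = 15.345 kPa
FS = 11.157 / 15.345 = 0.727

FS = 0.73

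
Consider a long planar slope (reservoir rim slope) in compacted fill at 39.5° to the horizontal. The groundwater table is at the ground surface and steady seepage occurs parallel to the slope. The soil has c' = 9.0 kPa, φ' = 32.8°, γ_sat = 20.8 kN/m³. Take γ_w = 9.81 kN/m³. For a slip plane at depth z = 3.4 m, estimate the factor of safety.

FS = 0.67

With seepage parallel to the slope and the water table at the surface, the effective normal stress on the slip plane uses the buoyant unit weight γ' = γ_sat − γ_w while the driving shear stress uses γ_sat:
FS = [c' + γ' z cos²β tanφ'] / [γ_sat z sinβ cosβ]
γ' = 20.8 − 9.81 = 10.99 kN/m³
Numerator = 9.0 + 10.99·3.4·cos²39.5°·tan32.8° = 9.0 + 10.99·3.4·0.5954·0.6445 = 23.338 kPa
Denominator = 20.8·3.4·sin39.5°·cos39.5° = 20.8·3.4·0.6361·0.7716 = 34.710 kPa
FS = 23.338 / 34.710 = 0.672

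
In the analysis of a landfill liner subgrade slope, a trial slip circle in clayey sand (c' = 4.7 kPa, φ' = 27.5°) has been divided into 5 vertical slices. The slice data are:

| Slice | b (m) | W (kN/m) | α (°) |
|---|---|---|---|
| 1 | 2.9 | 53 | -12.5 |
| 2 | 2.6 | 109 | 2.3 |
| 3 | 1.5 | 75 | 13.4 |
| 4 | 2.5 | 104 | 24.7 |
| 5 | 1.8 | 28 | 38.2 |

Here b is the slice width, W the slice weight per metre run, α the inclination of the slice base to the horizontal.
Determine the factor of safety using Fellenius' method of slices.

Ordinary method of slices: FS = Σ[c'·Δl_i + (W_i cosα_i)·tanφ'] / Σ W_i sinα_i, with Δl_i = b_i / cosα_i.
Slice 1: Δl = 2.9/cos(-12.5°) = 2.970 m; N'_1 = 53·cos(-12.5°) = 51.7; c'Δl = 13.96; W sinα = -11.5
Slice 2: Δl = 2.6/cos2.3° = 2.602 m; N'_2 = 109·cos2.3° = 108.9; c'Δl = 12.23; W sinα = 4.4
Slice 3: Δl = 1.5/cos13.4° = 1.542 m; N'_3 = 75·cos13.4° = 73.0; c'Δl = 7.25; W sinα = 17.4
Slice 4: Δl = 2.5/cos24.7° = 2.752 m; N'_4 = 104·cos24.7° = 94.5; c'Δl = 12.93; W sinα = 43.5
Slice 5: Δl = 1.8/cos38.2° = 2.290 m; N'_5 = 28·cos38.2° = 22.0; c'Δl = 10.77; W sinα = 17.3
Σc'Δl = 57.1 kN/m; ΣN' = 350.1 kN/m; ΣW sinα = 71.1 kN/m
Resisting = 57.1 + 350.1·tan27.5° = 57.1 + 182.3 = 239.4 kN/m
FS = 239.4 / 71.1 = 3.369

FS = 3.37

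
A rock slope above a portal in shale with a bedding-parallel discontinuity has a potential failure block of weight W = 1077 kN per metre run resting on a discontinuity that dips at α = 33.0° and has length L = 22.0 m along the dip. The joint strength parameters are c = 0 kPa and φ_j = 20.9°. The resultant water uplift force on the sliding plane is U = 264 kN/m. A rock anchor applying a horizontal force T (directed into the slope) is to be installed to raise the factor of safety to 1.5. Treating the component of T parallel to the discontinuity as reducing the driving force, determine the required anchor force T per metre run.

Resolving forces along and normal to the sliding plane, with the horizontal anchor force T adding T·sinα to the effective normal force and T·cosα acting up the plane against the driving force:
FS = [cL + (W cosα − U + T sinα) tanφ_j] / [W sinα − T cosα]
Without the anchor: N' = 639.2 kN/m, driving T_d = 586.6 kN/m, resisting R = 0·22.0 + 639.2·tan20.9° = 244.1 kN/m, FS = 0.42.
Setting FS = 1.5 and solving for T:
1.5·(586.6 − T cos33.0°) = 244.1 + T sin33.0°·tan20.9°
T·(sin33.0°·tan20.9° + 1.5·cos33.0°) = 1.5·586.6 − 244.1
T·(0.5446·0.3819 + 1.5·0.8387) = 879.9 − 244.1 = 635.8
T·1.4660 = 635.8
T = 433.7 kN/m

T = 434 kN/m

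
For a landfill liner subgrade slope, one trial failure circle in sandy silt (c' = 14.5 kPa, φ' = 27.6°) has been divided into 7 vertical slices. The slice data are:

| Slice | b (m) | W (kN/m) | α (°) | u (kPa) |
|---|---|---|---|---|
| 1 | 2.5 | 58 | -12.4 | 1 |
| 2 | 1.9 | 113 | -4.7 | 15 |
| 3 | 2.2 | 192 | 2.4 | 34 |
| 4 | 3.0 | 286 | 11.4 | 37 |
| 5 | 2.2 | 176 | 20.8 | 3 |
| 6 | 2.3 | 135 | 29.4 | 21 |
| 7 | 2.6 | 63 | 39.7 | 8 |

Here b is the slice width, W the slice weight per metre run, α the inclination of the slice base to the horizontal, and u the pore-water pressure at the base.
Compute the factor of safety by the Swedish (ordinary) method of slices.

Ordinary method of slices: FS = Σ[c'·Δl_i + (W_i cosα_i − u_i·Δl_i)·tanφ'] / Σ W_i sinα_i, with Δl_i = b_i / cosα_i.
Slice 1: Δl = 2.5/cos(-12.4°) = 2.560 m; N'_1 = 58·cos(-12.4°) − 1·2.560 = 54.1; c'Δl = 37.12; W sinα = -12.5
Slice 2: Δl = 1.9/cos(-4.7°) = 1.906 m; N'_2 = 113·cos(-4.7°) − 15·1.906 = 84.0; c'Δl = 27.64; W sinα = -9.3
Slice 3: Δl = 2.2/cos2.4° = 2.202 m; N'_3 = 192·cos2.4° − 34·2.202 = 117.0; c'Δl = 31.93; W sinα = 8.0
Slice 4: Δl = 3.0/cos11.4° = 3.060 m; N'_4 = 286·cos11.4° − 37·3.060 = 167.1; c'Δl = 44.38; W sinα = 56.5
Slice 5: Δl = 2.2/cos20.8° = 2.353 m; N'_5 = 176·cos20.8° − 3·2.353 = 157.5; c'Δl = 34.12; W sinα = 62.5
Slice 6: Δl = 2.3/cos29.4° = 2.640 m; N'_6 = 135·cos29.4° − 21·2.640 = 62.2; c'Δl = 38.28; W sinα = 66.3
Slice 7: Δl = 2.6/cos39.7° = 3.379 m; N'_7 = 63·cos39.7° − 8·3.379 = 21.4; c'Δl = 49.00; W sinα = 40.2
Σc'Δl = 262.5 kN/m; ΣN' = 663.3 kN/m; ΣW sinα = 211.9 kN/m
Resisting = 262.5 + 663.3·tan27.6° = 262.5 + 346.8 = 609.2 kN/m
FS = 609.2 / 211.9 = 2.875

FS = 2.88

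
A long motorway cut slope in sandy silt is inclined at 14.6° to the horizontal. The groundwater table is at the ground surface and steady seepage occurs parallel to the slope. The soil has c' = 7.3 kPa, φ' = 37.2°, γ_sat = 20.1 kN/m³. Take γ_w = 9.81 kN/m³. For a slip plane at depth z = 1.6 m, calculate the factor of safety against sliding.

With seepage parallel to the slope and the water table at the surface, the effective normal stress on the slip plane uses the buoyant unit weight γ' = γ_sat − γ_w while the driving shear stress uses γ_sat:
FS = [c' + γ' z cos²β tanφ'] / [γ_sat z sinβ cosβ]
γ' = 20.1 − 9.81 = 10.29 kN/m³
Numerator = 7.3 + 10.29·1.6·cos²14.6°·tan37.2° = 7.3 + 10.29·1.6·0.9365·0.7590 = 19.003 kPa
Denominator = 20.1·1.6·sin14.6°·cos14.6° = 20.1·1.6·0.2521·0.9677 = 7.845 kPa
FS = 19.003 / 7.845 = 2.422

FS = 2.42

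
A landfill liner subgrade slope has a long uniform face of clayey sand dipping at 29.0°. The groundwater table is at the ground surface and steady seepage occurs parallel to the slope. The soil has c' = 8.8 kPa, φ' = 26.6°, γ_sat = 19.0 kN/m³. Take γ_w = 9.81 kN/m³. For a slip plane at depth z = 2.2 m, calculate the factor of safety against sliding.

FS = 0.93

With seepage parallel to the slope and the water table at the surface, the effective normal stress on the slip plane uses the buoyant unit weight γ' = γ_sat − γ_w while the driving shear stress uses γ_sat:
FS = [c' + γ' z cos²β tanφ'] / [γ_sat z sinβ cosβ]
γ' = 19.0 − 9.81 = 9.19 kN/m³
Numerator = 8.8 + 9.19·2.2·cos²29.0°·tan26.6° = 8.8 + 9.19·2.2·0.7650·0.5008 = 16.545 kPa
Denominator = 19.0·2.2·sin29.0°·cos29.0° = 19.0·2.2·0.4848·0.8746 = 17.724 kPa
FS = 16.545 / 17.724 = 0.933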